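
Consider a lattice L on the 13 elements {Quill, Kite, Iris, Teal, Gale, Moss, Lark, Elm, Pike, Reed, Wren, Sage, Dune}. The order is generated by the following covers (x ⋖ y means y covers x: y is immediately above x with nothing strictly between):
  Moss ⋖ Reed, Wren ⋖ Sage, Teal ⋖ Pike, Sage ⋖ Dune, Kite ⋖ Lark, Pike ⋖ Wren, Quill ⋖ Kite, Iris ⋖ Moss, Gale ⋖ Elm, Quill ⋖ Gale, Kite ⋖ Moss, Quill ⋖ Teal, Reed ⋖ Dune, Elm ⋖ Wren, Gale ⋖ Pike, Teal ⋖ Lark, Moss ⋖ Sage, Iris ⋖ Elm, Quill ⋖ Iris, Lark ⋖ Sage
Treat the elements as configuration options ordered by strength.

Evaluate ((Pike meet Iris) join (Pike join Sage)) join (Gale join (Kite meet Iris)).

Pike ∧ Iris = Quill
Pike ∨ Sage = Sage
Quill ∨ Sage = Sage
Kite ∧ Iris = Quill
Gale ∨ Quill = Gale
Sage ∨ Gale = Sage

Sage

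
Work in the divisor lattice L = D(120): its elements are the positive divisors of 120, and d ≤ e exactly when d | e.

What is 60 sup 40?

Common upper bounds of {60, 40}: 120.
The least among these is 120.

120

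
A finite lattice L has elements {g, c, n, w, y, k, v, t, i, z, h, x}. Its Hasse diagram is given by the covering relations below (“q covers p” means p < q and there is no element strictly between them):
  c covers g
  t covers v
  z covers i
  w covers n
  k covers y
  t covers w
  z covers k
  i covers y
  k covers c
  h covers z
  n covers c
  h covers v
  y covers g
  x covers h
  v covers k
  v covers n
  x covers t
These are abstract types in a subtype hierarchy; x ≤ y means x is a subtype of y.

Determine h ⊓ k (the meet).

Common lower bounds of {h, k}: c, g, k, y.
The greatest among these is k.

k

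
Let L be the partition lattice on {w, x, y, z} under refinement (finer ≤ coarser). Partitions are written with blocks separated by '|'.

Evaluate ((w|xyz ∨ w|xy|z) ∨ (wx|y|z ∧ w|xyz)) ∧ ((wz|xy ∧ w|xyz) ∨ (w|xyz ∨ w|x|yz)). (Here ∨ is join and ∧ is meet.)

w|xyz ∨ w|xy|z = w|xyz
wx|y|z ∧ w|xyz = w|x|y|z
w|xyz ∨ w|x|y|z = w|xyz
wz|xy ∧ w|xyz = w|xy|z
w|xyz ∨ w|x|yz = w|xyz
w|xy|z ∨ w|xyz = w|xyz
w|xyz ∧ w|xyz = w|xyz

w|xyz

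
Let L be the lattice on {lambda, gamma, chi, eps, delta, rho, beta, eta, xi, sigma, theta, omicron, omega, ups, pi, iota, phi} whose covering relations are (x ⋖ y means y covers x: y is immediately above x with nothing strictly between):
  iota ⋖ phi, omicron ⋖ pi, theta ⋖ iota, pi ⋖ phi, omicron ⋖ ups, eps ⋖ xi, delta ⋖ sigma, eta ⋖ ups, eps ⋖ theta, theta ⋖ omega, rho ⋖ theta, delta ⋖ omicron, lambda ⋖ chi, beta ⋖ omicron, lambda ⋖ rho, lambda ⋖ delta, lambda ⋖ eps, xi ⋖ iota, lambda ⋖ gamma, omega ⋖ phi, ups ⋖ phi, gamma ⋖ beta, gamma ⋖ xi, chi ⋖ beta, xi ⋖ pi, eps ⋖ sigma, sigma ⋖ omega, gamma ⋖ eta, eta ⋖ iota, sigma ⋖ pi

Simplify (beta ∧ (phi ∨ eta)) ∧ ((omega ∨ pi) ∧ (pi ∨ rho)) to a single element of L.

phi ∨ eta = phi
beta ∧ phi = beta
omega ∨ pi = phi
pi ∨ rho = phi
phi ∧ phi = phi
beta ∧ phi = beta

beta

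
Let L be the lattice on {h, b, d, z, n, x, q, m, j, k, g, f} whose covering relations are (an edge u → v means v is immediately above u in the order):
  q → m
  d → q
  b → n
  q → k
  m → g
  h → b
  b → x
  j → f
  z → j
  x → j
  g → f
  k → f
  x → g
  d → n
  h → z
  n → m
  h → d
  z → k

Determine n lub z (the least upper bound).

f

Common upper bounds of {n, z}: f.
The least among these is f.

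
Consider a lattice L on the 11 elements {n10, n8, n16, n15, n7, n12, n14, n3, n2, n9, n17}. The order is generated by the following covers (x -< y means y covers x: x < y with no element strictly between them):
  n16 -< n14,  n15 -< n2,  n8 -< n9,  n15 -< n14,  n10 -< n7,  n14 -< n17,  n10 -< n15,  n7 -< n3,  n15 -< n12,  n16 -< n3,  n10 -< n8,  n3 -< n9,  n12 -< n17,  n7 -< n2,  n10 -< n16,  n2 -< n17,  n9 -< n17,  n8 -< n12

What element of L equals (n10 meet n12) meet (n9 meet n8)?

n10

n10 ∧ n12 = n10
n9 ∧ n8 = n8
n10 ∧ n8 = n10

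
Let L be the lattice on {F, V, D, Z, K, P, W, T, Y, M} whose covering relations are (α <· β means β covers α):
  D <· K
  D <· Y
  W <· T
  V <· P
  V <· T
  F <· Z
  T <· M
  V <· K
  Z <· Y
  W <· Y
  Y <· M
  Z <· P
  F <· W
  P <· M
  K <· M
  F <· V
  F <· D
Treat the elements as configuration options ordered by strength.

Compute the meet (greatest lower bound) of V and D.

Common lower bounds of {V, D}: F.
The greatest among these is F.

F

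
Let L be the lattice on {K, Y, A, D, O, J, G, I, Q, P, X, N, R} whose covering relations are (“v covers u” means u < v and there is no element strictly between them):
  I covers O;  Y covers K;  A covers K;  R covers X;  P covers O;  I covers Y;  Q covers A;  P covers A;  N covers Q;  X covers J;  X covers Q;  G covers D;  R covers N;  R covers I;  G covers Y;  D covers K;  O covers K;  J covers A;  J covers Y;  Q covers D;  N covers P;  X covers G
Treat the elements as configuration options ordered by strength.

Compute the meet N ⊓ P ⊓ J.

A

Common lower bounds of {N, P, J}: A, K.
The greatest among these is A.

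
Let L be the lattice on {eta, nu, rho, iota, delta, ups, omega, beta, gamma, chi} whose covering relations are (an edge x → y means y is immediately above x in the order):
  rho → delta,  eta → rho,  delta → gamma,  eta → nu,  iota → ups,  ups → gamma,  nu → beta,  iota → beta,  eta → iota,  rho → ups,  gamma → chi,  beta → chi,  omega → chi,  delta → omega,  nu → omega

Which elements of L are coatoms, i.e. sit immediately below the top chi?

beta, gamma, omega

The coatoms are exactly the elements covered by chi: beta, gamma, omega.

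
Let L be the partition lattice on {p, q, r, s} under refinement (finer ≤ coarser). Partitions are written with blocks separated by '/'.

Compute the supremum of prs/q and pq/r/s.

pqrs

The join of prs/q and pq/r/s merges any blocks that overlap across the partitions, giving pqrs.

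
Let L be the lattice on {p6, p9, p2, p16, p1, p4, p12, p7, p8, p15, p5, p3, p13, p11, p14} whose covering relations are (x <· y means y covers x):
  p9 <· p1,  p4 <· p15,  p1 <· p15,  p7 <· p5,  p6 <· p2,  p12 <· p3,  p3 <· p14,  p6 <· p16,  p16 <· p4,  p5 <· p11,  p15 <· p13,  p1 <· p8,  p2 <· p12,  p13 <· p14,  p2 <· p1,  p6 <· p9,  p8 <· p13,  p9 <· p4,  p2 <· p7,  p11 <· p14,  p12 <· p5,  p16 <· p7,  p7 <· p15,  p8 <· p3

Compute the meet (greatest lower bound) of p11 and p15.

Common lower bounds of {p11, p15}: p16, p2, p6, p7.
The greatest among these is p7.

p7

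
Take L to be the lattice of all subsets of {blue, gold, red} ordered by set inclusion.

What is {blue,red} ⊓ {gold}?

Under ⊆, meet is intersection: {blue,red} ∩ {gold} = ∅.

∅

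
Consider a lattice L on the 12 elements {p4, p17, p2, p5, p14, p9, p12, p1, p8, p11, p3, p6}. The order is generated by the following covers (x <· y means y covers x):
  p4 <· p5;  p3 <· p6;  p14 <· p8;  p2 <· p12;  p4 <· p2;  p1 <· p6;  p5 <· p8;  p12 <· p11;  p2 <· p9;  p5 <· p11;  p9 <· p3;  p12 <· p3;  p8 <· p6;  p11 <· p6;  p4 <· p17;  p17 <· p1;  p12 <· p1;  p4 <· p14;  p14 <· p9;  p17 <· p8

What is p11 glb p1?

p12

Common lower bounds of {p11, p1}: p12, p2, p4.
The greatest among these is p12.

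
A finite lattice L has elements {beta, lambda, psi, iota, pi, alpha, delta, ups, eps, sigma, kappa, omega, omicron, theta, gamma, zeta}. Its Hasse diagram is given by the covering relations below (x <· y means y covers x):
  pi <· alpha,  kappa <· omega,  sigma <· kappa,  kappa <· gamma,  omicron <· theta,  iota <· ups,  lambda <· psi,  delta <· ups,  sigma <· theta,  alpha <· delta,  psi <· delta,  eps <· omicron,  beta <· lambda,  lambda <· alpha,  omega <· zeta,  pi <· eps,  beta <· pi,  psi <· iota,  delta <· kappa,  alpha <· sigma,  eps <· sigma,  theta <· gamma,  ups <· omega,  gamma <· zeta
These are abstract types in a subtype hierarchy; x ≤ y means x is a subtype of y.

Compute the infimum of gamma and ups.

delta

Common lower bounds of {gamma, ups}: alpha, beta, delta, lambda, pi, psi.
The greatest among these is delta.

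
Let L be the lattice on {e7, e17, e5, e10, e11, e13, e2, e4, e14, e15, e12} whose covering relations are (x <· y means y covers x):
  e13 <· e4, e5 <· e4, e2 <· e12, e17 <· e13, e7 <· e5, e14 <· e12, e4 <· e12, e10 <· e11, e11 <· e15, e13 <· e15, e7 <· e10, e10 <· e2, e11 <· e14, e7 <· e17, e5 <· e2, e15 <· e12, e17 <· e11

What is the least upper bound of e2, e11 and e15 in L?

Common upper bounds of {e2, e11, e15}: e12.
The least among these is e12.

e12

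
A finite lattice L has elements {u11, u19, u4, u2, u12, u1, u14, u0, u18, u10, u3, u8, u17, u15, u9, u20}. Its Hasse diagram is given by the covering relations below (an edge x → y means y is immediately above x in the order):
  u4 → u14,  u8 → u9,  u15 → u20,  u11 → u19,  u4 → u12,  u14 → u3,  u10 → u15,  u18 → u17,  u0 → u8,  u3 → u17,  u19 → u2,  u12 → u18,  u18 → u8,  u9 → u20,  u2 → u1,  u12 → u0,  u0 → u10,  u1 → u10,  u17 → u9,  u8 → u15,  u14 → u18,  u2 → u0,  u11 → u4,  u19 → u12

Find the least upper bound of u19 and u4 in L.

Common upper bounds of {u19, u4}: u0, u10, u12, u15, u17, u18, u20, u8, u9.
The least among these is u12.

u12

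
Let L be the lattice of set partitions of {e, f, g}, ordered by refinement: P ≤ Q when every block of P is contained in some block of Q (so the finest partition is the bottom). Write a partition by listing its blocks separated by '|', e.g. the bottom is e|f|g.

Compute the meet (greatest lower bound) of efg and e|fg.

e|fg

The meet (common refinement) of efg and e|fg intersects blocks pairwise, giving e|fg.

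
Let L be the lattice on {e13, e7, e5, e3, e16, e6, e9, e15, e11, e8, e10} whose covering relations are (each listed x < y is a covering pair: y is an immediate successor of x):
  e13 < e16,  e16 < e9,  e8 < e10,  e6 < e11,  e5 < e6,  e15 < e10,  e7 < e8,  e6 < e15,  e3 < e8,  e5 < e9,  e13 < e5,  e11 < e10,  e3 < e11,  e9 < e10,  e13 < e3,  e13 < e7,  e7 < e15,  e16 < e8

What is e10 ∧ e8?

e8

Common lower bounds of {e10, e8}: e13, e16, e3, e7, e8.
The greatest among these is e8.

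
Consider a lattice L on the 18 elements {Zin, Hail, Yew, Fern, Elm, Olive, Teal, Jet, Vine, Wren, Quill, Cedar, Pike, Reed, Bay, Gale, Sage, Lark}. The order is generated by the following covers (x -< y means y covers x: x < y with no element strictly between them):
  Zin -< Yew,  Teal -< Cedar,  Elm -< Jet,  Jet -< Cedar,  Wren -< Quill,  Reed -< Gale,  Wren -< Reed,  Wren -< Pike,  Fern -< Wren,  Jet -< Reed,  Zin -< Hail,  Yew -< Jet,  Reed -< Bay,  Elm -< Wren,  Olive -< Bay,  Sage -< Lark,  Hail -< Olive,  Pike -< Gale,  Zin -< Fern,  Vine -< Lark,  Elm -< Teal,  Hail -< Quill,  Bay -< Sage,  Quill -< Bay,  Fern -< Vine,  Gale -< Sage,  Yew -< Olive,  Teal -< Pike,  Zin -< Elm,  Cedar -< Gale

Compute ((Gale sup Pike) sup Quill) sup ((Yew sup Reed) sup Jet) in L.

Sage

Gale ∨ Pike = Gale
Gale ∨ Quill = Sage
Yew ∨ Reed = Reed
Reed ∨ Jet = Reed
Sage ∨ Reed = Sage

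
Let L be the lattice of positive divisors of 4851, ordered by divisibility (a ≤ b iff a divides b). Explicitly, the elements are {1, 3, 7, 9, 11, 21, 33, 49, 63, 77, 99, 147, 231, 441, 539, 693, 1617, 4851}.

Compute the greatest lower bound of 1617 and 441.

147

In the divisibility order, the meet is the greatest common divisor: gcd(1617, 441) = 147.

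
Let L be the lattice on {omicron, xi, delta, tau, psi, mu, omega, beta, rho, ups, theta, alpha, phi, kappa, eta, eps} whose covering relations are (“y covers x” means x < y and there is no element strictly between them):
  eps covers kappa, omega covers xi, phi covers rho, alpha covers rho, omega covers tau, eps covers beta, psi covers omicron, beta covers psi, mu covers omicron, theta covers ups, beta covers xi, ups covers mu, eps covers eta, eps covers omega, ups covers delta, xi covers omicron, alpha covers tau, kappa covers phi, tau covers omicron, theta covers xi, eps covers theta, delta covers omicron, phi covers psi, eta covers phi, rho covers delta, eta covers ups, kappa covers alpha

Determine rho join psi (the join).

Common upper bounds of {rho, psi}: eps, eta, kappa, phi.
The least among these is phi.

phi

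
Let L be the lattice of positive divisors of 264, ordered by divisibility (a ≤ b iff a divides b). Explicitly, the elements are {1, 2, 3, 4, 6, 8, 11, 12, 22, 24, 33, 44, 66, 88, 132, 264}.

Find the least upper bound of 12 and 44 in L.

132

Common upper bounds of {12, 44}: 132, 264.
The least among these is 132.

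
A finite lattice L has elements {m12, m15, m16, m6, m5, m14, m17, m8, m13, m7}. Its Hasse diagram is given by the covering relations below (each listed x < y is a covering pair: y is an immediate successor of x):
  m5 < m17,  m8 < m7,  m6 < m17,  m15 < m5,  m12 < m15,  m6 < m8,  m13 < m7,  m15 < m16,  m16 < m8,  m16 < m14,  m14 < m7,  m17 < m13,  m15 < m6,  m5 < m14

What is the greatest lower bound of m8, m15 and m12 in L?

m12

Common lower bounds of {m8, m15, m12}: m12.
The greatest among these is m12.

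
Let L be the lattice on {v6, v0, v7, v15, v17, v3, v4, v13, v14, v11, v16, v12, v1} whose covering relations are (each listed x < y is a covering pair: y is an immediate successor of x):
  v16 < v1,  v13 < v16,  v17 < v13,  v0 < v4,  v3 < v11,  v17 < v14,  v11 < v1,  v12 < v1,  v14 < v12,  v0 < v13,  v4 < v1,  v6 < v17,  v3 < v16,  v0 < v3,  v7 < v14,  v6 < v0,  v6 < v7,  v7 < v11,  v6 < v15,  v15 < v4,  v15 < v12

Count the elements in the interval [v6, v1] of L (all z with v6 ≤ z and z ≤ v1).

The interval [v6, v1] = {v0, v1, v11, v12, v13, v14, v15, v16, v17, v3, v4, v6, v7}, which has 13 elements.

13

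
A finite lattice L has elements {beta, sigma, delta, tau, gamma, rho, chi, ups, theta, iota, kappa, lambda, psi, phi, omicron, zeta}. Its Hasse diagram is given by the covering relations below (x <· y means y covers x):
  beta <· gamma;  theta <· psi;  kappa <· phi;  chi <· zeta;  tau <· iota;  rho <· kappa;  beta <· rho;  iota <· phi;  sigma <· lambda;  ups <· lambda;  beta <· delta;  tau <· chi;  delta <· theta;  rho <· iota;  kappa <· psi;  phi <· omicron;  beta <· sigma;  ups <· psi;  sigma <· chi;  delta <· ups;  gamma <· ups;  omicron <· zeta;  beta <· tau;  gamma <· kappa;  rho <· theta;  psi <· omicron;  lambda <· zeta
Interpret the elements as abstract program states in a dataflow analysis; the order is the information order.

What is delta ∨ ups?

Common upper bounds of {delta, ups}: lambda, omicron, psi, ups, zeta.
The least among these is ups.

ups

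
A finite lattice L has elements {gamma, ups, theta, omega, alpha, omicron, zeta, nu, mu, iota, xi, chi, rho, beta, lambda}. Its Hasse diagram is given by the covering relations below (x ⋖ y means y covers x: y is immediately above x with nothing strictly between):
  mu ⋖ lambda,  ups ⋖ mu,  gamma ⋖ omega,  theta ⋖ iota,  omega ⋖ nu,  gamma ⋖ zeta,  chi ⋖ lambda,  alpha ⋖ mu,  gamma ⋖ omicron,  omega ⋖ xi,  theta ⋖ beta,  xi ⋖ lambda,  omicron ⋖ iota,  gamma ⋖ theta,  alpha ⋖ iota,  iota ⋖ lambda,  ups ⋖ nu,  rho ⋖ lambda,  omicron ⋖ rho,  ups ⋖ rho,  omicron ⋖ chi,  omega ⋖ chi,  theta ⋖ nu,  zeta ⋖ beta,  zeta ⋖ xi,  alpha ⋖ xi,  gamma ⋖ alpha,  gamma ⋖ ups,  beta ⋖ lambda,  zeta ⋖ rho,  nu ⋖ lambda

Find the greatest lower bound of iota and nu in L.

theta

Common lower bounds of {iota, nu}: gamma, theta.
The greatest among these is theta.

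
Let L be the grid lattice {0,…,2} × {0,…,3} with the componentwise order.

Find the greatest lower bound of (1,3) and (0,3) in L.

In a product of chains, the meet is componentwise min, giving (0,3).

(0,3)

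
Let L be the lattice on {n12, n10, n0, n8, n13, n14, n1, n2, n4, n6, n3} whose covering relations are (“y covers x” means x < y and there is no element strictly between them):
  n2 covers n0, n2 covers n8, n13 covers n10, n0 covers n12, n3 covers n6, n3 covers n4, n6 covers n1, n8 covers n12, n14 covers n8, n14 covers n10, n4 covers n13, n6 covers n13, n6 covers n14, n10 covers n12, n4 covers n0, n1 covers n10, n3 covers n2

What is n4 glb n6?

Common lower bounds of {n4, n6}: n10, n12, n13.
The greatest among these is n13.

n13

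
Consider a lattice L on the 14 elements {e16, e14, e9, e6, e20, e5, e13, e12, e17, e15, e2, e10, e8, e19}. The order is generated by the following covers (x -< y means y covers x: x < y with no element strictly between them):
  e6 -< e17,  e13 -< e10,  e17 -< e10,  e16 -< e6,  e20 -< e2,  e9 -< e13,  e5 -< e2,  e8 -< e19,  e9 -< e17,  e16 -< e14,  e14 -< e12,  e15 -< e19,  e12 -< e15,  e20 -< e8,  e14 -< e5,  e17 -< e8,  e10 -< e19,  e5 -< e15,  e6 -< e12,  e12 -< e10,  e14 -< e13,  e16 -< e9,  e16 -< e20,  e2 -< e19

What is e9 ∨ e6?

Common upper bounds of {e9, e6}: e10, e17, e19, e8.
The least among these is e17.

e17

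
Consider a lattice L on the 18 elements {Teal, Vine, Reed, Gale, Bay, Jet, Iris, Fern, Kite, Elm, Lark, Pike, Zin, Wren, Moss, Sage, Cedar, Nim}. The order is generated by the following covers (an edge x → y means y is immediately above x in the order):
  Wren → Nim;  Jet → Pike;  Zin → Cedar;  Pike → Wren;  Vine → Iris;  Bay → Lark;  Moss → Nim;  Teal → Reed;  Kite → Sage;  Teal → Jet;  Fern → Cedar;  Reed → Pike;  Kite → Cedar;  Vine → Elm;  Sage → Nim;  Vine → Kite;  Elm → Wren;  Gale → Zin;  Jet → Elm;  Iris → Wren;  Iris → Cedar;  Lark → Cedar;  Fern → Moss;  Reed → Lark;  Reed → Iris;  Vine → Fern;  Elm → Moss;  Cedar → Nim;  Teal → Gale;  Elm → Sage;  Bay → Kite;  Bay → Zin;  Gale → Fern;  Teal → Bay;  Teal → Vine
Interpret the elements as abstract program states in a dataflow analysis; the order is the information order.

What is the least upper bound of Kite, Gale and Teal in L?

Cedar

Common upper bounds of {Kite, Gale, Teal}: Cedar, Nim.
The least among these is Cedar.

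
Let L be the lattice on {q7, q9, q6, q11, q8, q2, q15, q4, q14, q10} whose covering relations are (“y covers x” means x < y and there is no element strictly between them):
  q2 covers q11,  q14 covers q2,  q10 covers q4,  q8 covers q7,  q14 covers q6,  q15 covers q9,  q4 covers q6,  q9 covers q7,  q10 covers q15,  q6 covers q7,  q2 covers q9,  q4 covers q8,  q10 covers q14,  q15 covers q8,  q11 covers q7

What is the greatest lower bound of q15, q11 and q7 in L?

q7

Common lower bounds of {q15, q11, q7}: q7.
The greatest among these is q7.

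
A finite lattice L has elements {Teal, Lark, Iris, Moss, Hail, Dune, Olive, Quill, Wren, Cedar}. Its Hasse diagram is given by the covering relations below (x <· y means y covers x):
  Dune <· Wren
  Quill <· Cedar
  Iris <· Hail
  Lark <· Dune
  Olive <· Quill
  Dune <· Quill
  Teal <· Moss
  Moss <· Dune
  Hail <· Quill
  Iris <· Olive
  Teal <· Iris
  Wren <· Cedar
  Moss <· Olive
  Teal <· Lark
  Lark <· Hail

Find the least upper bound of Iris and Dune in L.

Quill

Common upper bounds of {Iris, Dune}: Cedar, Quill.
The least among these is Quill.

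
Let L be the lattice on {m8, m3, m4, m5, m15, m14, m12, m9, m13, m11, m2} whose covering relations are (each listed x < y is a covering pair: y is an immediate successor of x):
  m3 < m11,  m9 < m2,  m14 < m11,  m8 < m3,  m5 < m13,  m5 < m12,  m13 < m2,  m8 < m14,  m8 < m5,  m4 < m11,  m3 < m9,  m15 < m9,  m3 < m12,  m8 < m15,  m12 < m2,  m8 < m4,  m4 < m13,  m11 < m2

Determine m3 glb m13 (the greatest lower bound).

m8

Common lower bounds of {m3, m13}: m8.
The greatest among these is m8.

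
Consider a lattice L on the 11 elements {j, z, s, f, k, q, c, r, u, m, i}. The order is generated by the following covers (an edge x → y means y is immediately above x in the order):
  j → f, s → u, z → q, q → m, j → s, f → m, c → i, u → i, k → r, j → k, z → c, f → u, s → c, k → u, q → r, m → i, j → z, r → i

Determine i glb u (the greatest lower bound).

u

Common lower bounds of {i, u}: f, j, k, s, u.
The greatest among these is u.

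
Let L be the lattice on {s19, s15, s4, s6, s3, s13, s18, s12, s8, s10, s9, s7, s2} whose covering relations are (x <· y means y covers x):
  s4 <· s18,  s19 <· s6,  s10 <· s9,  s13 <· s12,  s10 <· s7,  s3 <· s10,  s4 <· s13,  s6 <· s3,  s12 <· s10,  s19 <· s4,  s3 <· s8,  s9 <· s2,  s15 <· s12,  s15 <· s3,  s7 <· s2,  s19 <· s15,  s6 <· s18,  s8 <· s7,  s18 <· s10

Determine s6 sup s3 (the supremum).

Common upper bounds of {s6, s3}: s10, s2, s3, s7, s8, s9.
The least among these is s3.

s3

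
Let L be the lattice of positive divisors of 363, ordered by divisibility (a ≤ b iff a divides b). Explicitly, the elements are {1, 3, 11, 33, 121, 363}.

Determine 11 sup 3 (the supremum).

33

In the divisibility order, the join is the least common multiple: lcm(11, 3) = 33.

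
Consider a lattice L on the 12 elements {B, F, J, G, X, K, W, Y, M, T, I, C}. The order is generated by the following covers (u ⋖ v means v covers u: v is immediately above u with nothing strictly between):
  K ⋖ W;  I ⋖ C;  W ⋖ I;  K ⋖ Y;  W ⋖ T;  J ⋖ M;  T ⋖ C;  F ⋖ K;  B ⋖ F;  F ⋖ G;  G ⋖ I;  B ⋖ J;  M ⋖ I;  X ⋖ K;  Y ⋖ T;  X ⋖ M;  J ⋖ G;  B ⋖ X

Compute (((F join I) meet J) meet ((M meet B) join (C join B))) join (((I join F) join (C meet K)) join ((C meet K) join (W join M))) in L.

F ∨ I = I
I ∧ J = J
M ∧ B = B
C ∨ B = C
B ∨ C = C
J ∧ C = J
I ∨ F = I
C ∧ K = K
I ∨ K = I
C ∧ K = K
W ∨ M = I
K ∨ I = I
I ∨ I = I
J ∨ I = I

I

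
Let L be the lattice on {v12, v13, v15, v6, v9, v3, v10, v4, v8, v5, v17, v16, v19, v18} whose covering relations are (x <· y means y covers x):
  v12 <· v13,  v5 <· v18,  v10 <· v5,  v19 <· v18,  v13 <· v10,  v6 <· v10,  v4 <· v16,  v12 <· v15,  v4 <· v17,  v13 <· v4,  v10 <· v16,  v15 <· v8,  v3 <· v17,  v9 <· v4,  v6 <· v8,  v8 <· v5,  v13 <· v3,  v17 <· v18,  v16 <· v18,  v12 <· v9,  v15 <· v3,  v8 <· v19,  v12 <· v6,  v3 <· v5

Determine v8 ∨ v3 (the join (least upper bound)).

v5

Common upper bounds of {v8, v3}: v18, v5.
The least among these is v5.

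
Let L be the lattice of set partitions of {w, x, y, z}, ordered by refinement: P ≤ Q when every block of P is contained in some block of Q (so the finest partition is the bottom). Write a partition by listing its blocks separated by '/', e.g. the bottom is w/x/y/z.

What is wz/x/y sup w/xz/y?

wxz/y

Common upper bounds of {wz/x/y, w/xz/y}: wxyz, wxz/y.
The least among these is wxz/y.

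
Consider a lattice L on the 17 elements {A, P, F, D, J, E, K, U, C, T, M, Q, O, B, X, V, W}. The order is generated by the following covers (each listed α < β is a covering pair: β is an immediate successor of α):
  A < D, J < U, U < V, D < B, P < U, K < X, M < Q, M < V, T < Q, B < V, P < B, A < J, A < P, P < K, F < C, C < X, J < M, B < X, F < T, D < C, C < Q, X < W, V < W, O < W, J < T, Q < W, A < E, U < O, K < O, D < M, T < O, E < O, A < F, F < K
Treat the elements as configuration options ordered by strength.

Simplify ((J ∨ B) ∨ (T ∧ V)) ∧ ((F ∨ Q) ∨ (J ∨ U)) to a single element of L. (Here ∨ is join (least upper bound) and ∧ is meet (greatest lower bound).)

V

J ∨ B = V
T ∧ V = J
V ∨ J = V
F ∨ Q = Q
J ∨ U = U
Q ∨ U = W
V ∧ W = V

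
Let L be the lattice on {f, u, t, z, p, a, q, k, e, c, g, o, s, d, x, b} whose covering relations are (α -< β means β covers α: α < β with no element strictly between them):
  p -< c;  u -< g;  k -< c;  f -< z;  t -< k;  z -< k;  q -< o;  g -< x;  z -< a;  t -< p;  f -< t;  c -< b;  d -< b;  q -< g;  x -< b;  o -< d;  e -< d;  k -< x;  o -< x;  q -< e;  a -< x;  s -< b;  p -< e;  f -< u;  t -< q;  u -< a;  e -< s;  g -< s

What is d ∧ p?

p

Common lower bounds of {d, p}: f, p, t.
The greatest among these is p.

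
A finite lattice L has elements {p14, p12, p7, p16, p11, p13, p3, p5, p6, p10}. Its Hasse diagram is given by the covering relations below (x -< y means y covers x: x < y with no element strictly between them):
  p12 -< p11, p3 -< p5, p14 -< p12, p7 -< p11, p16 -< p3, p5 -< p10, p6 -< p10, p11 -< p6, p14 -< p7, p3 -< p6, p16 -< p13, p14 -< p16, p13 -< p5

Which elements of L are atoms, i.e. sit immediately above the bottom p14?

p12, p16, p7

The atoms are exactly the elements that cover p14: p12, p16, p7.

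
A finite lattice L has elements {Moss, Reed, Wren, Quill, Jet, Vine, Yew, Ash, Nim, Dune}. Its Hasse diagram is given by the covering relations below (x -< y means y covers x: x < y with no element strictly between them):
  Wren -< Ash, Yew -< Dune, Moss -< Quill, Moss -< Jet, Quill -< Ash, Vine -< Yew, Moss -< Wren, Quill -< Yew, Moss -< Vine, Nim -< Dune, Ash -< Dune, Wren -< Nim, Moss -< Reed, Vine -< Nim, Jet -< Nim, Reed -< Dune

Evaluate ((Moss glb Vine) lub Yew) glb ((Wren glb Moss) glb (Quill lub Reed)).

Moss ∧ Vine = Moss
Moss ∨ Yew = Yew
Wren ∧ Moss = Moss
Quill ∨ Reed = Dune
Moss ∧ Dune = Moss
Yew ∧ Moss = Moss

Moss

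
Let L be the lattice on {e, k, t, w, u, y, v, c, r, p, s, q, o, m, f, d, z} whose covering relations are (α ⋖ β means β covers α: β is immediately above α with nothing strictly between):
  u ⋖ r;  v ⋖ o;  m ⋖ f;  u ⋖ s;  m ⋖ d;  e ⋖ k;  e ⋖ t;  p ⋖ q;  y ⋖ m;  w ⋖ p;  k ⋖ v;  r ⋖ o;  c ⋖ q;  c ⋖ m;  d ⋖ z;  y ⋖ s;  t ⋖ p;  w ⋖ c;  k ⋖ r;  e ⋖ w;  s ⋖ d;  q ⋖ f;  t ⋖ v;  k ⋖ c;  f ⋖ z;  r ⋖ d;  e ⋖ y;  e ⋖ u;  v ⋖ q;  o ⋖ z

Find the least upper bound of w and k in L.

c

Common upper bounds of {w, k}: c, d, f, m, q, z.
The least among these is c.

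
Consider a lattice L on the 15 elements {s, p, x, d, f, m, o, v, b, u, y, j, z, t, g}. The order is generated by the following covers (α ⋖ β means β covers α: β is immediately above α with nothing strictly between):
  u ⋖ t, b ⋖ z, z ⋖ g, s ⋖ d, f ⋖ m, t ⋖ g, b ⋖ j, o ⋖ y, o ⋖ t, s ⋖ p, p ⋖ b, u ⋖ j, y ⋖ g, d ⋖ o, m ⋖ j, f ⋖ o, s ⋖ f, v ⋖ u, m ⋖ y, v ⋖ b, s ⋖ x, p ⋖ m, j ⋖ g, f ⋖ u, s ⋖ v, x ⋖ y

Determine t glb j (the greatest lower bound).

u

Common lower bounds of {t, j}: f, s, u, v.
The greatest among these is u.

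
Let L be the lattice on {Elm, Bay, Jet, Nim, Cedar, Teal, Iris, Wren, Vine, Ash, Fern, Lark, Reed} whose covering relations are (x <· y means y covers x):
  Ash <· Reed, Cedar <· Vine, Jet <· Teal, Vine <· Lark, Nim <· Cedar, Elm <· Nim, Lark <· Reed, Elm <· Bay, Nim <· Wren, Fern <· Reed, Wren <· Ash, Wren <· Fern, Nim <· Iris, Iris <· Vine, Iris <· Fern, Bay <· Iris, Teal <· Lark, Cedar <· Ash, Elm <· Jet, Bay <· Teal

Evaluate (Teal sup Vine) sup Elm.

Lark

Teal ∨ Vine = Lark
Lark ∨ Elm = Lark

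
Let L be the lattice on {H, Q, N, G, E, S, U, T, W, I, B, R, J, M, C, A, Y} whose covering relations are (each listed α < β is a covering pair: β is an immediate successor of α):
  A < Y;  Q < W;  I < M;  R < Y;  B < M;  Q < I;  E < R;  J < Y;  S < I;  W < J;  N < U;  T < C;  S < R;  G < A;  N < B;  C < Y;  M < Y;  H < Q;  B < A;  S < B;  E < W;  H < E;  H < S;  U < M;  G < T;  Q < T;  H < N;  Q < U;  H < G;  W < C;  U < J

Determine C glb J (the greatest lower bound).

W

Common lower bounds of {C, J}: E, H, Q, W.
The greatest among these is W.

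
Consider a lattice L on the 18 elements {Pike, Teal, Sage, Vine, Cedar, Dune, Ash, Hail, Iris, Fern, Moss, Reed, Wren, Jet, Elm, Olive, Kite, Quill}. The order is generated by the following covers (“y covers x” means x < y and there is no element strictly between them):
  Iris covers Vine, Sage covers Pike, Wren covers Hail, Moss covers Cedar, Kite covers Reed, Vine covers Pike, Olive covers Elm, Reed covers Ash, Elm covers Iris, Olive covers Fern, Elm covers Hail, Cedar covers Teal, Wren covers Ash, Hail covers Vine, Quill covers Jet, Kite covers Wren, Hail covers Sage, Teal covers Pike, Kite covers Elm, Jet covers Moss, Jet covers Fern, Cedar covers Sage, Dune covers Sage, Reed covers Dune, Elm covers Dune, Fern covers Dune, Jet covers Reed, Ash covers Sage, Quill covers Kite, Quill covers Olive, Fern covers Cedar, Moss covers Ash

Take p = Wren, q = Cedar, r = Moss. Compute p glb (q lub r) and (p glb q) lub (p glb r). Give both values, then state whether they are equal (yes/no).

q lub r = Moss, so p glb (q lub r) = Wren glb Moss = Ash.
p glb q = Sage and p glb r = Ash, so (p glb q) lub (p glb r) = Sage lub Ash = Ash.
Equal: yes.

Ash; Ash; yes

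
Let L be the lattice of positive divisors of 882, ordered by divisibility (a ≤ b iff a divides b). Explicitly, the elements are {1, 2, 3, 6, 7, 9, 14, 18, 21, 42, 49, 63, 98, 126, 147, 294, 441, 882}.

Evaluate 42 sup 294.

294

42 ∨ 294 = 294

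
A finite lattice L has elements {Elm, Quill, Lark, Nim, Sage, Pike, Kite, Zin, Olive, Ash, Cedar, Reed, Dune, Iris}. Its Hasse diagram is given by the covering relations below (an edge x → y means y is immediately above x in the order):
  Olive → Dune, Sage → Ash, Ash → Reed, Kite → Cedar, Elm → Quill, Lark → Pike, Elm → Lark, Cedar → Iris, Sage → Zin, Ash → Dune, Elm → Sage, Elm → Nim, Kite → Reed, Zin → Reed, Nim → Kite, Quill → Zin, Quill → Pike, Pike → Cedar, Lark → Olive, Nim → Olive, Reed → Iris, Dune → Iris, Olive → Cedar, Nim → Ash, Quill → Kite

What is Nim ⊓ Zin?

Elm

Common lower bounds of {Nim, Zin}: Elm.
The greatest among these is Elm.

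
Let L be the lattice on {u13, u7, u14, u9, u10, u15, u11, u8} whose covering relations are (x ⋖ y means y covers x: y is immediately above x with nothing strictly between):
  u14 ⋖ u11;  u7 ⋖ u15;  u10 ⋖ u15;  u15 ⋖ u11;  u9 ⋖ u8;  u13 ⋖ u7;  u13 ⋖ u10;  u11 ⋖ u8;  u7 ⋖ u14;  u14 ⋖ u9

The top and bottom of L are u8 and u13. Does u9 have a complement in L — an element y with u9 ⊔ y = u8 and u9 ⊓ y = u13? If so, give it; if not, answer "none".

Need y with u9 ∨ y = u8 and u9 ∧ y = u13.
Checking each element gives: u10.

u10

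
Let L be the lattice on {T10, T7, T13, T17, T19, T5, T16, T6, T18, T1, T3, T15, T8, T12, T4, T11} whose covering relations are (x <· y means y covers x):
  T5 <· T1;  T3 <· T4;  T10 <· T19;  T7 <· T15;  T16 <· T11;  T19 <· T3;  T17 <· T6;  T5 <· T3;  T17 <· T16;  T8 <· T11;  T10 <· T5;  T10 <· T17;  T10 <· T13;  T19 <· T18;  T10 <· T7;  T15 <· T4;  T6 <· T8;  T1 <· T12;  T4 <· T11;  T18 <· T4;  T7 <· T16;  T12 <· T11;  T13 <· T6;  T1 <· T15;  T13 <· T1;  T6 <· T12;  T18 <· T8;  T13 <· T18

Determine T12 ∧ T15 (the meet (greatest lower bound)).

Common lower bounds of {T12, T15}: T1, T10, T13, T5.
The greatest among these is T1.

T1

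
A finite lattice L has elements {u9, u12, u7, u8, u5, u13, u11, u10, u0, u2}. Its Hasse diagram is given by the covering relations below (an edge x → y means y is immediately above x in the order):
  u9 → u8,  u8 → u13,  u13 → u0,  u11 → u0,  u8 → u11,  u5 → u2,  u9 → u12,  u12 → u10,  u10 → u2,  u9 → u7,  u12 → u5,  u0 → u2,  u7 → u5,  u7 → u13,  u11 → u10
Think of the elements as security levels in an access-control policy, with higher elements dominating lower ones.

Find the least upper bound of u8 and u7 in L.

Common upper bounds of {u8, u7}: u0, u13, u2.
The least among these is u13.

u13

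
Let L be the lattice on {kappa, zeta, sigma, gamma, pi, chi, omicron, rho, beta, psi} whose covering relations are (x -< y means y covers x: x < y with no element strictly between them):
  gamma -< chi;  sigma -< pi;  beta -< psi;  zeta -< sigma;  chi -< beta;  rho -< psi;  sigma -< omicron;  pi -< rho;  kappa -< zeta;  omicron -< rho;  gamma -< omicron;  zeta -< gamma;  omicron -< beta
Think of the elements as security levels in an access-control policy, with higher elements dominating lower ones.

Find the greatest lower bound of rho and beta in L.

omicron

Common lower bounds of {rho, beta}: gamma, kappa, omicron, sigma, zeta.
The greatest among these is omicron.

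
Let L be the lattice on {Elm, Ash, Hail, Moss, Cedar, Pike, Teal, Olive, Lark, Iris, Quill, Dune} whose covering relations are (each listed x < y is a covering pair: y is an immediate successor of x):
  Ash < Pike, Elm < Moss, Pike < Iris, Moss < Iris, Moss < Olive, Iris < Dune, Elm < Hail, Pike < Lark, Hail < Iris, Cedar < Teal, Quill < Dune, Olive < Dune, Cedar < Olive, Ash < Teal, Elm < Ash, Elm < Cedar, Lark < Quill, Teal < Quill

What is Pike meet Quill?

Common lower bounds of {Pike, Quill}: Ash, Elm, Pike.
The greatest among these is Pike.

Pike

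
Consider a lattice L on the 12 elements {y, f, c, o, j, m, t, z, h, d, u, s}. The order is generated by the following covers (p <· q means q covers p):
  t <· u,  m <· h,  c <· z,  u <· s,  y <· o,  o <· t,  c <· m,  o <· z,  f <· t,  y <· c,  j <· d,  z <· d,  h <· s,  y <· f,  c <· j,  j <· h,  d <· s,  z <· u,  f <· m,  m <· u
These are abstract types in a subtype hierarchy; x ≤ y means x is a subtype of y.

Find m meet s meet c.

c

Common lower bounds of {m, s, c}: c, y.
The greatest among these is c.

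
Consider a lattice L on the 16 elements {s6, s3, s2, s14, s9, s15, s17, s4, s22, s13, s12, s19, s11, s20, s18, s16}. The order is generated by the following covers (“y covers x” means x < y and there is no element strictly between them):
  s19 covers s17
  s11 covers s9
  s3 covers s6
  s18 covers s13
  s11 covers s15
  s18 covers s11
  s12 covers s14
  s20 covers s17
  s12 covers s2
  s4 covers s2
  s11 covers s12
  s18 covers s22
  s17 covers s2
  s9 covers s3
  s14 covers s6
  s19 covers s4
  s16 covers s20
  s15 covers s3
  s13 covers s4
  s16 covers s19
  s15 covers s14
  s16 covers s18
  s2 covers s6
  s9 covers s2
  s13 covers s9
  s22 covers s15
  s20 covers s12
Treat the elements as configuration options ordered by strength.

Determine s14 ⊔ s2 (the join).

Common upper bounds of {s14, s2}: s11, s12, s16, s18, s20.
The least among these is s12.

s12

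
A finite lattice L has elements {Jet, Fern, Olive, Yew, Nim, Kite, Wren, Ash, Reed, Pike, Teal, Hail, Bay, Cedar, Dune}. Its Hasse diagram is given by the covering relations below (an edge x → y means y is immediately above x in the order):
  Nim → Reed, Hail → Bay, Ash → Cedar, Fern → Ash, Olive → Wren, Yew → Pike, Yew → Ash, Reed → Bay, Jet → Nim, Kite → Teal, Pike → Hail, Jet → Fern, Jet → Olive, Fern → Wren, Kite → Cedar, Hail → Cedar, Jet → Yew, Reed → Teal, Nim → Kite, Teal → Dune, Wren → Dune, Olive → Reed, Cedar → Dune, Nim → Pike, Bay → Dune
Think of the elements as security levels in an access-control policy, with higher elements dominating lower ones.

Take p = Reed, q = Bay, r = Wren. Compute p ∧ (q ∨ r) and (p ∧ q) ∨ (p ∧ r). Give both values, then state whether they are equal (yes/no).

Reed; Reed; yes

q ∨ r = Dune, so p ∧ (q ∨ r) = Reed ∧ Dune = Reed.
p ∧ q = Reed and p ∧ r = Olive, so (p ∧ q) ∨ (p ∧ r) = Reed ∨ Olive = Reed.
Equal: yes.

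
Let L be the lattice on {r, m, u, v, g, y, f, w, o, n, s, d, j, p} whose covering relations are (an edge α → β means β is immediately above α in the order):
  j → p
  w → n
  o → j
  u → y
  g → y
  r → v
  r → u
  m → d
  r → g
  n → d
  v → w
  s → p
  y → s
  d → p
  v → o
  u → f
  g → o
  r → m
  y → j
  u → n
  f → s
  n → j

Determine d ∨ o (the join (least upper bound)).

p

Common upper bounds of {d, o}: p.
The least among these is p.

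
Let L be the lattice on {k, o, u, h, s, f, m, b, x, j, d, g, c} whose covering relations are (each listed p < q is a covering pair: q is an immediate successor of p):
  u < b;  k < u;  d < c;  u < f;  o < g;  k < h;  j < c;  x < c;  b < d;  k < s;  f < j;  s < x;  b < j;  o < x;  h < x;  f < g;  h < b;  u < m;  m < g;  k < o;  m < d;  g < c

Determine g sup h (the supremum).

Common upper bounds of {g, h}: c.
The least among these is c.

c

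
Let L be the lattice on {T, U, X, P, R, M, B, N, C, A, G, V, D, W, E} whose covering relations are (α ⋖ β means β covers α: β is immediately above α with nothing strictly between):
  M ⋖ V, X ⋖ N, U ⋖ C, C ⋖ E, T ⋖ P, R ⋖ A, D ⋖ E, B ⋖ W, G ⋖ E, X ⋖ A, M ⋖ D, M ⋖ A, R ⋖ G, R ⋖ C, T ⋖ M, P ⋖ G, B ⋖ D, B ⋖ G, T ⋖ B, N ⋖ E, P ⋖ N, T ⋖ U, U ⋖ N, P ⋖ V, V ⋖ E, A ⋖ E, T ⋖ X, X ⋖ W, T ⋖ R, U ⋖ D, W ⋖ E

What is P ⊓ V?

P

Common lower bounds of {P, V}: P, T.
The greatest among these is P.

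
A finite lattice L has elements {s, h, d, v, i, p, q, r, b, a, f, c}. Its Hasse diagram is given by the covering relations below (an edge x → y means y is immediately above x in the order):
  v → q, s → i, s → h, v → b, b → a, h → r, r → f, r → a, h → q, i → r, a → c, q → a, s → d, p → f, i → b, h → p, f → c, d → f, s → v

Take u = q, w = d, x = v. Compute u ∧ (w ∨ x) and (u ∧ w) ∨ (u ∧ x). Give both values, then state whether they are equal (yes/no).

q; v; no

w ∨ x = c, so u ∧ (w ∨ x) = q ∧ c = q.
u ∧ w = s and u ∧ x = v, so (u ∧ w) ∨ (u ∧ x) = s ∨ v = v.
Equal: no.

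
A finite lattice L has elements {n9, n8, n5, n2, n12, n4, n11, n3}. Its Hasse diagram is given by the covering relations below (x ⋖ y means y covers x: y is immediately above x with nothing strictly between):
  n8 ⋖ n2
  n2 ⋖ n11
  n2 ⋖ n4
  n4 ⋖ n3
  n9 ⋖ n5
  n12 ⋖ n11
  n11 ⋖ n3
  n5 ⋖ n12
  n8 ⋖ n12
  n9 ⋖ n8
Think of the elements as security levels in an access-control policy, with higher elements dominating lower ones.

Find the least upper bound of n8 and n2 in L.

Common upper bounds of {n8, n2}: n11, n2, n3, n4.
The least among these is n2.

n2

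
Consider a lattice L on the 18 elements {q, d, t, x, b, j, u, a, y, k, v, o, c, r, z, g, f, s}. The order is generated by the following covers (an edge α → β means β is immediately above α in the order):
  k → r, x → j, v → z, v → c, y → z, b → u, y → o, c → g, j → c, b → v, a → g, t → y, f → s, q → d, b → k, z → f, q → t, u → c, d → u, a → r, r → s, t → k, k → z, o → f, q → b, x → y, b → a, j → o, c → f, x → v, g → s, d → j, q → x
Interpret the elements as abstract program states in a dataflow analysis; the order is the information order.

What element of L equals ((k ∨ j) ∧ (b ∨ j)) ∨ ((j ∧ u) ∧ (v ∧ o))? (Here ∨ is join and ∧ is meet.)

c

k ∨ j = f
b ∨ j = c
f ∧ c = c
j ∧ u = d
v ∧ o = x
d ∧ x = q
c ∨ q = c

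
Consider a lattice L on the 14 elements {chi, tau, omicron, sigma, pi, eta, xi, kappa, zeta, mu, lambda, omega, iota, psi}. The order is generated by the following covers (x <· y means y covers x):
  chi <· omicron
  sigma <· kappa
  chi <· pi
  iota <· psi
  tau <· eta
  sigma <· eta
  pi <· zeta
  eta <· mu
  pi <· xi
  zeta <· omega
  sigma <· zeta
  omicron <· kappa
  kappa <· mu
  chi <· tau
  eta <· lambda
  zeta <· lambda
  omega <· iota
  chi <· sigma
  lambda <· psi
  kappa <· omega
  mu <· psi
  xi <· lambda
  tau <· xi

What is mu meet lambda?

Common lower bounds of {mu, lambda}: chi, eta, sigma, tau.
The greatest among these is eta.

eta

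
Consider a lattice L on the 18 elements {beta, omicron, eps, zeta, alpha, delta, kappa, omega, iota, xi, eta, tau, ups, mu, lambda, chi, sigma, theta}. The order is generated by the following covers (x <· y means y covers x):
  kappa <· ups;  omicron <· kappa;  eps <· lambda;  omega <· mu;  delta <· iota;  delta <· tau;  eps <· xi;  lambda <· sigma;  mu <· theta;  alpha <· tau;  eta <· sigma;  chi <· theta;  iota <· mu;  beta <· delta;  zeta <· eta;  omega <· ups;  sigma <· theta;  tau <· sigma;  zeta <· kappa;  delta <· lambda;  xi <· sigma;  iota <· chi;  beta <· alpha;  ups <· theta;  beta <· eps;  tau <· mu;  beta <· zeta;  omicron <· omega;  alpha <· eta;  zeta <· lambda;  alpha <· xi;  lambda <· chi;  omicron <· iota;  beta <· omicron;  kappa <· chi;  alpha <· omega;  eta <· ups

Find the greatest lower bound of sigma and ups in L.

eta

Common lower bounds of {sigma, ups}: alpha, beta, eta, zeta.
The greatest among these is eta.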